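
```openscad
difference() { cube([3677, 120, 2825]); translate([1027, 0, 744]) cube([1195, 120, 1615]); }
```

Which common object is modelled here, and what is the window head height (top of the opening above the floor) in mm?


A wall with a window opening. The window head height is 2359 mm.

A wall with a rectangular opening subtracted — a window. Sill at z = 744, opening 1615 mm tall, so the head is at 744 + 1615 = 2359 mm.


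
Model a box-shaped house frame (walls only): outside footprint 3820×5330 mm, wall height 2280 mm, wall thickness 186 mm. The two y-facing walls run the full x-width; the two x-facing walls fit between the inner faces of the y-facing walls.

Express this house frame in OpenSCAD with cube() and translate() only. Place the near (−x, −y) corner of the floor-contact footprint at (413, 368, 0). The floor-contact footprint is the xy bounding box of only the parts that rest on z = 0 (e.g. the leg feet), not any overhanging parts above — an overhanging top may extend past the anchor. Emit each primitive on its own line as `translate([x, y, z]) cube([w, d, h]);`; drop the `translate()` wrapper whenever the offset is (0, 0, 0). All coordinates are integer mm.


translate([413, 368, 0]) cube([3820, 186, 2280]);
translate([413, 5512, 0]) cube([3820, 186, 2280]);
translate([413, 554, 0]) cube([186, 4958, 2280]);
translate([4047, 554, 0]) cube([186, 4958, 2280]);


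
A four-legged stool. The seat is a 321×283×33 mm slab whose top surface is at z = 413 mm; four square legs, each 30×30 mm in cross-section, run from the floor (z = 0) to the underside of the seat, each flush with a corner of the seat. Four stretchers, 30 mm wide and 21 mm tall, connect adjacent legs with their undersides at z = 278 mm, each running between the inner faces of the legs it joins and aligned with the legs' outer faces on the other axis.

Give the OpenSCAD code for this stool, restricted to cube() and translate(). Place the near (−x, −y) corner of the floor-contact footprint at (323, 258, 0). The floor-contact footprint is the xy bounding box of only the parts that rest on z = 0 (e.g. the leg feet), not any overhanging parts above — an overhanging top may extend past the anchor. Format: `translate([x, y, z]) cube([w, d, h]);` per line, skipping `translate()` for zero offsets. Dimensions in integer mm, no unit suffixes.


// leg_h = 413 - 33 = 380
// stretcher span = 321 - 2*30 = 261
translate([323, 258, 380]) cube([321, 283, 33]);
translate([323, 258, 0]) cube([30, 30, 380]);
translate([614, 258, 0]) cube([30, 30, 380]);
translate([323, 511, 0]) cube([30, 30, 380]);
translate([614, 511, 0]) cube([30, 30, 380]);
translate([353, 258, 278]) cube([261, 30, 21]);
translate([353, 511, 278]) cube([261, 30, 21]);
translate([323, 288, 278]) cube([30, 223, 21]);
translate([614, 288, 278]) cube([30, 223, 21]);


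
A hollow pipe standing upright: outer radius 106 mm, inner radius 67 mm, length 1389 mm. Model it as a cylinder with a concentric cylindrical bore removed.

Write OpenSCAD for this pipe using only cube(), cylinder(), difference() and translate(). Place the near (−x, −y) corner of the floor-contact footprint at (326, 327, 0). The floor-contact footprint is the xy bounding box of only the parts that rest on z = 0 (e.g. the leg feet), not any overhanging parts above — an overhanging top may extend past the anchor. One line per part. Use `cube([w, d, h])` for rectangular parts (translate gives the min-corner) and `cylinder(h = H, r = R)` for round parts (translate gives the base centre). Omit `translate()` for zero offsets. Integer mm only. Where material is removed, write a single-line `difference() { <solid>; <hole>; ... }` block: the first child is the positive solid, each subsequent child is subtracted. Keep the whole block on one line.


difference() { translate([432, 433, 0]) cylinder(h = 1389, r = 106); translate([432, 433, 0]) cylinder(h = 1389, r = 67); }


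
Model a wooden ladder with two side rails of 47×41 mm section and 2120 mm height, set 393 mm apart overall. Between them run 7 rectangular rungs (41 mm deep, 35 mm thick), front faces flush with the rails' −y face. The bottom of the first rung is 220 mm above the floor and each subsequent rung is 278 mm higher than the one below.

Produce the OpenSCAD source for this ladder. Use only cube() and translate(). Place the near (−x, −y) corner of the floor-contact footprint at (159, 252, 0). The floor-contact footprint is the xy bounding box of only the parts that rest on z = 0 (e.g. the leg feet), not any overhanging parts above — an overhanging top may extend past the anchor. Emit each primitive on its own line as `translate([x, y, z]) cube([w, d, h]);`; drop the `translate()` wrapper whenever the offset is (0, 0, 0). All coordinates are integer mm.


translate([159, 252, 0]) cube([47, 41, 2120]);
translate([505, 252, 0]) cube([47, 41, 2120]);
translate([206, 252, 220]) cube([299, 41, 35]);
translate([206, 252, 498]) cube([299, 41, 35]);
translate([206, 252, 776]) cube([299, 41, 35]);
translate([206, 252, 1054]) cube([299, 41, 35]);
translate([206, 252, 1332]) cube([299, 41, 35]);
translate([206, 252, 1610]) cube([299, 41, 35]);
translate([206, 252, 1888]) cube([299, 41, 35]);


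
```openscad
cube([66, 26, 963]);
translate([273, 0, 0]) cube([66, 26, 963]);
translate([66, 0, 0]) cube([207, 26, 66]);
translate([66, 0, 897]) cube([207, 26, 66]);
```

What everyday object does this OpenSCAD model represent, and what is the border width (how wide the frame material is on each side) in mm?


A picture frame. The border width is 66 mm.

Four thin pieces enclosing a rectangular opening — a picture frame. The two full-height stiles are 963 mm tall; the top rail sits at z = 897 and is 66 mm tall, so the border above the opening is 963 − 897 = 66 mm, matching the stile x-width.


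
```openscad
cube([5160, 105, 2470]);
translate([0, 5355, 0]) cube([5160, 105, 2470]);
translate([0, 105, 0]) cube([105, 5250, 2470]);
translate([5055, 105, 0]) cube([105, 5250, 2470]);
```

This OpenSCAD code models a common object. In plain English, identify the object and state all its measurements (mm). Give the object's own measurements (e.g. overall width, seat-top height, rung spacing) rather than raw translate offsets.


The wall frame of a small rectangular building: four walls, each 2470 mm tall and 105 mm thick, enclosing a footprint 5160 mm (x) by 5460 mm (y) outside-to-outside, with no floor or roof. The front and back walls (the −y and +y sides) span the full width; the two side walls fit between them.


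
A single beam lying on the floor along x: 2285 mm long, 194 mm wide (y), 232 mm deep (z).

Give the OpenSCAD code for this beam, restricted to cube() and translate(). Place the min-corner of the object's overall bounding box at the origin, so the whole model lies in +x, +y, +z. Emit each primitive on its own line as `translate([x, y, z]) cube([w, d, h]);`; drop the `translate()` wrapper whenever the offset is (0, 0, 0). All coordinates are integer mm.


cube([2285, 194, 232]);


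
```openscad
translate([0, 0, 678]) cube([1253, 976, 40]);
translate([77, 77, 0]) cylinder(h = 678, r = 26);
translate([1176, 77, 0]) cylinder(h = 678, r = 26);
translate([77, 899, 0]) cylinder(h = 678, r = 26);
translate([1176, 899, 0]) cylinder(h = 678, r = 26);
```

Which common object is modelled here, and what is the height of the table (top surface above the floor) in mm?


A table. The table height is 718 mm.

A 1253×976×40 slab sits at z = 678 on four Ø52 mm round legs — a table. The top surface is at 678 + 40 = 718 mm.


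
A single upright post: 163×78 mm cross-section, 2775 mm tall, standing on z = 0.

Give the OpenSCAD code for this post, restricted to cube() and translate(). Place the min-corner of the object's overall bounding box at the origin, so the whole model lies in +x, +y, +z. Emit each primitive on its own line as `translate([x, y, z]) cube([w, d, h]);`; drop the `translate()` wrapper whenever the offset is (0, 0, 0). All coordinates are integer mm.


cube([163, 78, 2775]);


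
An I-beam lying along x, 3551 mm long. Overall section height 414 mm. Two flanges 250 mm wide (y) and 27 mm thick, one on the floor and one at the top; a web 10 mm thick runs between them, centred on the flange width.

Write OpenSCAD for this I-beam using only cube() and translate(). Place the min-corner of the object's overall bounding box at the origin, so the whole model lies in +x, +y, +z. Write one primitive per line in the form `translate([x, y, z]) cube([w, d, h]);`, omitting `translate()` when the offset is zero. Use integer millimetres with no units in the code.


cube([3551, 250, 27]);
translate([0, 120, 27]) cube([3551, 10, 360]);
translate([0, 0, 387]) cube([3551, 250, 27]);


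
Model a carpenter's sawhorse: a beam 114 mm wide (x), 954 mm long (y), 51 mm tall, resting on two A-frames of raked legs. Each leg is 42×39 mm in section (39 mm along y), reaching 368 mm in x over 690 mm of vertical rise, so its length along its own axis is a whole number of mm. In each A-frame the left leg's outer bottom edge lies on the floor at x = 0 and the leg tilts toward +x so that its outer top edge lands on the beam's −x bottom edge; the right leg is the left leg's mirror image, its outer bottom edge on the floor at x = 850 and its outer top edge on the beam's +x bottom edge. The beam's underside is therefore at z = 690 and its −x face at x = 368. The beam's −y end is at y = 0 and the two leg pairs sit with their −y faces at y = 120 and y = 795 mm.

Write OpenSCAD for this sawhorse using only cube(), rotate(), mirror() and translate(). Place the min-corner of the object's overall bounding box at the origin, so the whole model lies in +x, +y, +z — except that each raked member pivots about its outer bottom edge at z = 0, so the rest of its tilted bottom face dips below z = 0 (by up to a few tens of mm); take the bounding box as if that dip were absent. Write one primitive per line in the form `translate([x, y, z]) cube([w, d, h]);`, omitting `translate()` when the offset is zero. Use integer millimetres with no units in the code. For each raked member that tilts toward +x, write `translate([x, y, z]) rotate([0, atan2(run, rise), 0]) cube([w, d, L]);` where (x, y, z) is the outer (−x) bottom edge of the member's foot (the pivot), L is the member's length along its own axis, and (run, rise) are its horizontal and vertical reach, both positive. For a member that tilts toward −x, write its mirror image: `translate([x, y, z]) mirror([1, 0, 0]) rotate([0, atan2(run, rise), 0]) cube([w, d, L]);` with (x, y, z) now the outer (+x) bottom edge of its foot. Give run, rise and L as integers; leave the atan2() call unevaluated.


translate([368, 0, 690]) cube([114, 954, 51]);
translate([0, 120, 0]) rotate([0, atan2(368, 690), 0]) cube([42, 39, 782]);
translate([850, 120, 0]) mirror([1, 0, 0]) rotate([0, atan2(368, 690), 0]) cube([42, 39, 782]);
translate([0, 795, 0]) rotate([0, atan2(368, 690), 0]) cube([42, 39, 782]);
translate([850, 795, 0]) mirror([1, 0, 0]) rotate([0, atan2(368, 690), 0]) cube([42, 39, 782]);


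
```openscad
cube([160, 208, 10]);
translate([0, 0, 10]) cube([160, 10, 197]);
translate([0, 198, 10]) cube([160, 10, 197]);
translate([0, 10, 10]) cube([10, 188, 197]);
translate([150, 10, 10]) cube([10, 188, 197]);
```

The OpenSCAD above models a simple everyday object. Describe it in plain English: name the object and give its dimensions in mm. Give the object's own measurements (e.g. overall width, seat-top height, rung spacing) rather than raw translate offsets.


An open-topped rectangular box: outside dimensions 160×208×207 mm, with a uniform wall and base thickness of 10 mm. The base is a full 160×208 slab on the floor; four walls sit on top of the base. The front and back walls (the −y and +y sides) span the full width; the two side walls fit between them.


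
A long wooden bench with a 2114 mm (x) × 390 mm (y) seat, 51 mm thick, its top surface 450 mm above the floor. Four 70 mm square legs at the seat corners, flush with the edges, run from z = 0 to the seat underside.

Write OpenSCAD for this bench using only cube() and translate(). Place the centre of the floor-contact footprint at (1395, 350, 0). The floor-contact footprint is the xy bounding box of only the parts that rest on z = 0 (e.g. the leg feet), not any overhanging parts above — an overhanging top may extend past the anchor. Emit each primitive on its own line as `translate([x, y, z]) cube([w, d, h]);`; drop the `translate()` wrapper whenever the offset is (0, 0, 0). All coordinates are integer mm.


translate([338, 155, 399]) cube([2114, 390, 51]);
translate([338, 155, 0]) cube([70, 70, 399]);
translate([338, 475, 0]) cube([70, 70, 399]);
translate([2382, 155, 0]) cube([70, 70, 399]);
translate([2382, 475, 0]) cube([70, 70, 399]);


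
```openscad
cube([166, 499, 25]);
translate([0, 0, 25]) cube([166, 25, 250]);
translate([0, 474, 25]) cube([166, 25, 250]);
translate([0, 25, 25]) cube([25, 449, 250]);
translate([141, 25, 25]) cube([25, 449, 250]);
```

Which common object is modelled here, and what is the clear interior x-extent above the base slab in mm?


An open box. The internal width is 116 mm.

A 166×499 base slab with four walls standing on it — an open box. The base is 166 mm wide and the walls are 25 mm thick, so the internal width is 166 − 2 × 25 = 116 mm.


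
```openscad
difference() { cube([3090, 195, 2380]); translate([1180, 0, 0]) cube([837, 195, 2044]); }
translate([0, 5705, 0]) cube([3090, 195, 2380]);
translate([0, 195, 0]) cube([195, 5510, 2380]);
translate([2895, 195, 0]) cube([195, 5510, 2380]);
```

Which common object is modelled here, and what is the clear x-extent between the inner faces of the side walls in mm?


A single room. The interior width is 2700 mm.

Four walls enclosing a rectangle with a door in the front wall — a room. Outside width 3090 minus two 195 mm walls gives 2700 mm.


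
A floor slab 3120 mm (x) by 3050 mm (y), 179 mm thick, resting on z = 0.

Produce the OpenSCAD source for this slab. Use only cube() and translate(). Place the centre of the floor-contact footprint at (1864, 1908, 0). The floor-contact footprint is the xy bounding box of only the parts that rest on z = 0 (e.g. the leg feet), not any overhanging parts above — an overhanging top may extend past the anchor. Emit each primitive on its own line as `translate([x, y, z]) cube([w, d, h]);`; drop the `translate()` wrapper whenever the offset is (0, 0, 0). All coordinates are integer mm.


translate([304, 383, 0]) cube([3120, 3050, 179]);


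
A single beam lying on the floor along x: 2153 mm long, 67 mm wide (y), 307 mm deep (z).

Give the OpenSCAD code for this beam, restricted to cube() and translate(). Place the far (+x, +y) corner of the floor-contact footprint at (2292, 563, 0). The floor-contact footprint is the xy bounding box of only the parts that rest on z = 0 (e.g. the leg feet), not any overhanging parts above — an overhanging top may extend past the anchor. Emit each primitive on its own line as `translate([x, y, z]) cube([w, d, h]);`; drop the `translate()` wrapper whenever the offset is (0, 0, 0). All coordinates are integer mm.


translate([139, 496, 0]) cube([2153, 67, 307]);


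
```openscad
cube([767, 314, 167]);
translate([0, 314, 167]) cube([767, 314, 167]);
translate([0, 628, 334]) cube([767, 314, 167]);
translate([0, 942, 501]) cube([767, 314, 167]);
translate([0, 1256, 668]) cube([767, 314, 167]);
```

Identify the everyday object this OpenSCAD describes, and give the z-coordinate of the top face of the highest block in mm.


A staircase. The total rise is 835 mm.

5 identical blocks, each offset up and back from the previous — a staircase. Each step is 167 mm tall and there are 5 of them, so the total rise is 5 × 167 = 835 mm.


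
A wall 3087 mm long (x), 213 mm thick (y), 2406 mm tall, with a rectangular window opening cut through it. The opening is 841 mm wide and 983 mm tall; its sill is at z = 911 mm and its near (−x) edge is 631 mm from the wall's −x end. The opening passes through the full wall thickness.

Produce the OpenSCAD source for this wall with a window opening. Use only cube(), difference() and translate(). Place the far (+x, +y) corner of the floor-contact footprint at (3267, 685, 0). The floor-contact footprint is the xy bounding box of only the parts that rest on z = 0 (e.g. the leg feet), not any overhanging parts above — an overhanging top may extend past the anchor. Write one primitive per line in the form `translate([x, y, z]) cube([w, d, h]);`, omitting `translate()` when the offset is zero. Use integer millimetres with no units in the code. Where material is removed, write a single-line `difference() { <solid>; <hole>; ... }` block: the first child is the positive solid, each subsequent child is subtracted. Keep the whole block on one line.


difference() { translate([180, 472, 0]) cube([3087, 213, 2406]); translate([811, 472, 911]) cube([841, 213, 983]); }


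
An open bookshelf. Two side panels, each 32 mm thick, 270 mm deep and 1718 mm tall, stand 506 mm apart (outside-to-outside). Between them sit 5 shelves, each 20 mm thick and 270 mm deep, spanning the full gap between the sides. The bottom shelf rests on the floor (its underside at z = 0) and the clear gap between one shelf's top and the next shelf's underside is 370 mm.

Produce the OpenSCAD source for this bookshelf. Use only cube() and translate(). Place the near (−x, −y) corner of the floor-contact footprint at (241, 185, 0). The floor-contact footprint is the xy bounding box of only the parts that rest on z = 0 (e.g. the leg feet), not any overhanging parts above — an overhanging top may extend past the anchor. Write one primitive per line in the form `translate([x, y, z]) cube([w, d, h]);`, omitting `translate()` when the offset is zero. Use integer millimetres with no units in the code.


translate([241, 185, 0]) cube([32, 270, 1718]);
translate([715, 185, 0]) cube([32, 270, 1718]);
translate([273, 185, 0]) cube([442, 270, 20]);
translate([273, 185, 390]) cube([442, 270, 20]);
translate([273, 185, 780]) cube([442, 270, 20]);
translate([273, 185, 1170]) cube([442, 270, 20]);
translate([273, 185, 1560]) cube([442, 270, 20]);


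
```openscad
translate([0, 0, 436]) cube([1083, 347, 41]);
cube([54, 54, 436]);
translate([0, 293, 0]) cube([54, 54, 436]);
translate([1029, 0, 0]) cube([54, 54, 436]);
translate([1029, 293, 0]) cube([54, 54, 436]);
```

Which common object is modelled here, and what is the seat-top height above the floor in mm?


A bench. The seat-top height is 477 mm.

A long slab on four corner posts — a bench. The slab sits at z = 436 with thickness 41, so the top is 436 + 41 = 477 mm.


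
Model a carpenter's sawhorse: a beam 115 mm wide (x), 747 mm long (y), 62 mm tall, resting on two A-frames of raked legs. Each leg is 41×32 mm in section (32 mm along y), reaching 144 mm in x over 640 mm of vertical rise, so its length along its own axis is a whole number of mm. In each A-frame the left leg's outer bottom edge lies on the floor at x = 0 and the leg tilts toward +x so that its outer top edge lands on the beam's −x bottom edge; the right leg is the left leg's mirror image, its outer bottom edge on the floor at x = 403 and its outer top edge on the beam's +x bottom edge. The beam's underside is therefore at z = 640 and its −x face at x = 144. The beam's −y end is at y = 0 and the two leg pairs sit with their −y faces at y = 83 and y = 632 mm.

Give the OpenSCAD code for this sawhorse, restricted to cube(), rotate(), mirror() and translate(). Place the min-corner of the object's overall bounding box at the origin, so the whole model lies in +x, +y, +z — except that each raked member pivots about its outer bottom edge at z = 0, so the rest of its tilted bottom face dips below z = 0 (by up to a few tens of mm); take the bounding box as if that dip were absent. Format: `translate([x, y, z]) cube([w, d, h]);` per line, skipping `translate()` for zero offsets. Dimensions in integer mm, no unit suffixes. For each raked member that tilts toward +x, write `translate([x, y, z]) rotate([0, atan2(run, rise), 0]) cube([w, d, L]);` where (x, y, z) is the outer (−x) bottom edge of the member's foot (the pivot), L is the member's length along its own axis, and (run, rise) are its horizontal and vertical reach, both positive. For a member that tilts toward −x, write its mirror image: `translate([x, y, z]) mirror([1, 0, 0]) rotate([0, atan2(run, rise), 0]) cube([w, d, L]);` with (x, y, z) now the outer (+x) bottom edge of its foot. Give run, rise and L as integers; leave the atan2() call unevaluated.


// leg length = √(144² + 640²) = 656
// right-leg outer foot x = 2·144 + 115 = 403
// beam min-corner = (144, 0, 640)
translate([144, 0, 640]) cube([115, 747, 62]);
translate([0, 83, 0]) rotate([0, atan2(144, 640), 0]) cube([41, 32, 656]);
translate([403, 83, 0]) mirror([1, 0, 0]) rotate([0, atan2(144, 640), 0]) cube([41, 32, 656]);
translate([0, 632, 0]) rotate([0, atan2(144, 640), 0]) cube([41, 32, 656]);
translate([403, 632, 0]) mirror([1, 0, 0]) rotate([0, atan2(144, 640), 0]) cube([41, 32, 656]);


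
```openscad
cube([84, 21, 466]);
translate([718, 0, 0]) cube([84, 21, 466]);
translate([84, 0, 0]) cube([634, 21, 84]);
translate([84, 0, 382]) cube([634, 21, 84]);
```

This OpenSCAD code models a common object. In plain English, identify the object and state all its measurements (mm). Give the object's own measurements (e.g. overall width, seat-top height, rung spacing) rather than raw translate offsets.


A rectangular picture frame lying in the x–z plane (depth along y). The opening is 634 mm wide (x) by 298 mm tall (z), surrounded by a border 84 mm wide on all four sides. The frame is 21 mm deep and is made of two full-height vertical stiles with two horizontal rails fitted between them.


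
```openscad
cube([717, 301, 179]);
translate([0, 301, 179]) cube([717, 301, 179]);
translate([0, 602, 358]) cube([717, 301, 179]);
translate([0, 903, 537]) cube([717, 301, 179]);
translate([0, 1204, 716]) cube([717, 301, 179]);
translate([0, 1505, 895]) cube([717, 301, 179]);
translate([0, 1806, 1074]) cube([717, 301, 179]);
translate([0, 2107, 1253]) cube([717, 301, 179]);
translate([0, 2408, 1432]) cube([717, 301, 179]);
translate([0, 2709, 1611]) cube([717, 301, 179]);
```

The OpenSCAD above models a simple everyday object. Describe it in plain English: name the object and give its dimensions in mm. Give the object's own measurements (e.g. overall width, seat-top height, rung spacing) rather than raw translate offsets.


A straight staircase of 10 solid steps. Each step is 717 mm wide (x), 301 mm deep (y, the going) and 179 mm tall (the rise). The first step rests on the floor; each subsequent step sits one going further in +y and one rise higher in +z, directly behind and above the previous step with no overlap.


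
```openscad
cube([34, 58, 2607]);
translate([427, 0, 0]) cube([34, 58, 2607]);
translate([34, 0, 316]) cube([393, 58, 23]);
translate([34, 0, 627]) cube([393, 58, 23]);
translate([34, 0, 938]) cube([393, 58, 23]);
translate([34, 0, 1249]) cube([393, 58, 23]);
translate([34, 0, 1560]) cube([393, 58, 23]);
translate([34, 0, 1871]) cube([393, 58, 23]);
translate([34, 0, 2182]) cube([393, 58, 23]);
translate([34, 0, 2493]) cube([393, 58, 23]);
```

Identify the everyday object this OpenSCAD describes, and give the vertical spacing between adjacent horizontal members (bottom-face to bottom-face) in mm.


A ladder. The rung spacing is 311 mm.

Two tall 34×58 posts with 8 short bars between them — a ladder. Adjacent rungs sit at z = 316 and z = 627, so the spacing is 627 − 316 = 311 mm.


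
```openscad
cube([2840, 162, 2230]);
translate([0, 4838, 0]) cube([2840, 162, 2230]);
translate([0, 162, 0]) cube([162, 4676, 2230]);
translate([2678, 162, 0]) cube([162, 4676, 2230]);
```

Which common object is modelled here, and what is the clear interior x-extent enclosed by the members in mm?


A house (or room) frame. The interior width is 2516 mm.

Four 2230 mm walls enclosing a rectangle with no floor or roof — a room or house frame. Outside width is 2840 mm and wall thickness is 162 mm, so the interior width is 2840 − 2 × 162 = 2516 mm.


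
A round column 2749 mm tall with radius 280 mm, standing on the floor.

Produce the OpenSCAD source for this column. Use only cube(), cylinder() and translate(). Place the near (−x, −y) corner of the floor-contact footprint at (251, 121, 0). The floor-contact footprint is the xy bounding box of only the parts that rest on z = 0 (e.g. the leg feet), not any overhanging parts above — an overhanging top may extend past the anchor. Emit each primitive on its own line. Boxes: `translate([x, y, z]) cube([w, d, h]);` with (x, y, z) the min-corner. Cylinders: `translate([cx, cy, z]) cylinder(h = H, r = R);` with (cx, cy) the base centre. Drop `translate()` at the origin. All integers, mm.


translate([531, 401, 0]) cylinder(h = 2749, r = 280);


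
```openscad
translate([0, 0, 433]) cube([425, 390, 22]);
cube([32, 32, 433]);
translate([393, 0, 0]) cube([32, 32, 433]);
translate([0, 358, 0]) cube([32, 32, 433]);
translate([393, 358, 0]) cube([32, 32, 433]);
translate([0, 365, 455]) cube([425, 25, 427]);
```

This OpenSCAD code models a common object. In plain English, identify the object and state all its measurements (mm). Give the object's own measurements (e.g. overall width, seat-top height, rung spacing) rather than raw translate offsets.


A chair. The seat is a 425×390×22 mm slab with its top at z = 455 mm, on four 32×32 mm corner legs (flush with the seat edges, standing on z = 0). A flat backrest 25 mm thick, 427 mm tall, spans the full seat width and rises from the seat top along its +y edge, rear face flush with the rear of the seat.


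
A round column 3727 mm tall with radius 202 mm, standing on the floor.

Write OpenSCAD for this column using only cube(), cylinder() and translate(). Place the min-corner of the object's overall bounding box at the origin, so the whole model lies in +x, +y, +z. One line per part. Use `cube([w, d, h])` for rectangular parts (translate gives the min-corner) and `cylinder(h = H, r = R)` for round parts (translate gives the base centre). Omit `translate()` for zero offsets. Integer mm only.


translate([202, 202, 0]) cylinder(h = 3727, r = 202);


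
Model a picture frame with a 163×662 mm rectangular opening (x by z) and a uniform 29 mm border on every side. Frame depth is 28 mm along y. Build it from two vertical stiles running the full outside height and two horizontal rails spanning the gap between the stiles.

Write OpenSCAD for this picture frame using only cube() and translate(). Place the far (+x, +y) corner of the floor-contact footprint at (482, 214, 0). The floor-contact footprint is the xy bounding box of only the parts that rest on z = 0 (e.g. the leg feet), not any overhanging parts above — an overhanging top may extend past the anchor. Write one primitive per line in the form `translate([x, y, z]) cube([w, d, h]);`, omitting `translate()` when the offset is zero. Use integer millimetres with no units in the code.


translate([261, 186, 0]) cube([29, 28, 720]);
translate([453, 186, 0]) cube([29, 28, 720]);
translate([290, 186, 0]) cube([163, 28, 29]);
translate([290, 186, 691]) cube([163, 28, 29]);


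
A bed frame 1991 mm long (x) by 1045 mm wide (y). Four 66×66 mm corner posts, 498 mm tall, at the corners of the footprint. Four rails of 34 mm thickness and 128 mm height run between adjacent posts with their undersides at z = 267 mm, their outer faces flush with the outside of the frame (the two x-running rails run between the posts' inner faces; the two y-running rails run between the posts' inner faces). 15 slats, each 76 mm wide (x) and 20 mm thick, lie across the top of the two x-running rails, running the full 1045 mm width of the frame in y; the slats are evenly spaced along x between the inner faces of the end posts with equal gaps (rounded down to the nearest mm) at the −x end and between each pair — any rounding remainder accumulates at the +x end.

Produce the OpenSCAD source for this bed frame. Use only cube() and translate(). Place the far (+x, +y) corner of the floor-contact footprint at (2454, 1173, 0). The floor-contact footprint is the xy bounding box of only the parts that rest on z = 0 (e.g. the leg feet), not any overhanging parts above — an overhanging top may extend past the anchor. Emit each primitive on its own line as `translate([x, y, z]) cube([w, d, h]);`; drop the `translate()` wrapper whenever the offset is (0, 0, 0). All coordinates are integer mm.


translate([463, 128, 0]) cube([66, 66, 498]);
translate([463, 1107, 0]) cube([66, 66, 498]);
translate([2388, 128, 0]) cube([66, 66, 498]);
translate([2388, 1107, 0]) cube([66, 66, 498]);
translate([529, 128, 267]) cube([1859, 34, 128]);
translate([529, 1139, 267]) cube([1859, 34, 128]);
translate([463, 194, 267]) cube([34, 913, 128]);
translate([2420, 194, 267]) cube([34, 913, 128]);
translate([573, 128, 395]) cube([76, 1045, 20]);
translate([693, 128, 395]) cube([76, 1045, 20]);
translate([813, 128, 395]) cube([76, 1045, 20]);
translate([933, 128, 395]) cube([76, 1045, 20]);
translate([1053, 128, 395]) cube([76, 1045, 20]);
translate([1173, 128, 395]) cube([76, 1045, 20]);
translate([1293, 128, 395]) cube([76, 1045, 20]);
translate([1413, 128, 395]) cube([76, 1045, 20]);
translate([1533, 128, 395]) cube([76, 1045, 20]);
translate([1653, 128, 395]) cube([76, 1045, 20]);
translate([1773, 128, 395]) cube([76, 1045, 20]);
translate([1893, 128, 395]) cube([76, 1045, 20]);
translate([2013, 128, 395]) cube([76, 1045, 20]);
translate([2133, 128, 395]) cube([76, 1045, 20]);
translate([2253, 128, 395]) cube([76, 1045, 20]);


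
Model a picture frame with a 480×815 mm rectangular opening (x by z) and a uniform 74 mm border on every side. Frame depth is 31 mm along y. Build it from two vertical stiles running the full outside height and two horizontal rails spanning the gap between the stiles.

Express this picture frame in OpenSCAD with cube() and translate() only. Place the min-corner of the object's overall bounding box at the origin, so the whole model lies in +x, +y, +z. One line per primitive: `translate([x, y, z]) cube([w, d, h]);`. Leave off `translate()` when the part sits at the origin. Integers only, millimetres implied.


cube([74, 31, 963]);
translate([554, 0, 0]) cube([74, 31, 963]);
translate([74, 0, 0]) cube([480, 31, 74]);
translate([74, 0, 889]) cube([480, 31, 74]);


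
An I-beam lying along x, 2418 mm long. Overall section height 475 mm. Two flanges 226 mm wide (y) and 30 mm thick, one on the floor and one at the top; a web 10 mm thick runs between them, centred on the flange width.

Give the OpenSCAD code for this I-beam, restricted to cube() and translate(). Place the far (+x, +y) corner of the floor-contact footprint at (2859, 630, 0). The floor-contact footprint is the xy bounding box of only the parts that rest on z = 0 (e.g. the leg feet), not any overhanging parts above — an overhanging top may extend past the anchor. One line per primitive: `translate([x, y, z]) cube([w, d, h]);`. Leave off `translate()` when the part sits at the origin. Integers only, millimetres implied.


translate([441, 404, 0]) cube([2418, 226, 30]);
translate([441, 512, 30]) cube([2418, 10, 415]);
translate([441, 404, 445]) cube([2418, 226, 30]);


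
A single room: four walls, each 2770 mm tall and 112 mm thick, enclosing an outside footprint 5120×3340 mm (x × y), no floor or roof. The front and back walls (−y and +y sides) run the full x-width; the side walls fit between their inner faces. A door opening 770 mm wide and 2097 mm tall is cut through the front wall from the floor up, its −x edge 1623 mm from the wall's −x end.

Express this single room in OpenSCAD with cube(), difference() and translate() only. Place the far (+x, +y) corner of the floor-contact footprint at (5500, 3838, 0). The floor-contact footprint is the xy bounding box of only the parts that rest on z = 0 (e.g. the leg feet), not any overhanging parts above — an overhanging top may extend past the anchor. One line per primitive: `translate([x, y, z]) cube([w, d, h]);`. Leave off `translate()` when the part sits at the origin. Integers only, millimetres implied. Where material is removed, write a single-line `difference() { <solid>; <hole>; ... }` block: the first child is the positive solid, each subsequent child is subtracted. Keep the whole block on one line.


difference() { translate([380, 498, 0]) cube([5120, 112, 2770]); translate([2003, 498, 0]) cube([770, 112, 2097]); }
translate([380, 3726, 0]) cube([5120, 112, 2770]);
translate([380, 610, 0]) cube([112, 3116, 2770]);
translate([5388, 610, 0]) cube([112, 3116, 2770]);


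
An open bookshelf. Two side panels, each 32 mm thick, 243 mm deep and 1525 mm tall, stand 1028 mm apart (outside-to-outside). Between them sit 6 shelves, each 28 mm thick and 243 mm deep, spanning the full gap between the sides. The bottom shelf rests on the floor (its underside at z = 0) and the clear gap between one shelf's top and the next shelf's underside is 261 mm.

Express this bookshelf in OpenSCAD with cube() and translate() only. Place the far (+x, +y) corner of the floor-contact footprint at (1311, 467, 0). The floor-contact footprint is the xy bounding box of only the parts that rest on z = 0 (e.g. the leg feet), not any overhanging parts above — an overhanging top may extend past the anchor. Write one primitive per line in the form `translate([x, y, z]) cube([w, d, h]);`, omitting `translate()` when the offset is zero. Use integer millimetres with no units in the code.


translate([283, 224, 0]) cube([32, 243, 1525]);
translate([1279, 224, 0]) cube([32, 243, 1525]);
translate([315, 224, 0]) cube([964, 243, 28]);
translate([315, 224, 289]) cube([964, 243, 28]);
translate([315, 224, 578]) cube([964, 243, 28]);
translate([315, 224, 867]) cube([964, 243, 28]);
translate([315, 224, 1156]) cube([964, 243, 28]);
translate([315, 224, 1445]) cube([964, 243, 28]);


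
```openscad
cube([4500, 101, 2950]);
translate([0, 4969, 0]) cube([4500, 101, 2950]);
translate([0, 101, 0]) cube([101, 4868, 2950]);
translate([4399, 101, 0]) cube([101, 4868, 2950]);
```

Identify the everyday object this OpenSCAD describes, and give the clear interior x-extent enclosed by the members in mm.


A house (or room) frame. The interior width is 4298 mm.

Four 2950 mm walls enclosing a rectangle with no floor or roof — a room or house frame. Outside width is 4500 mm and wall thickness is 101 mm, so the interior width is 4500 − 2 × 101 = 4298 mm.


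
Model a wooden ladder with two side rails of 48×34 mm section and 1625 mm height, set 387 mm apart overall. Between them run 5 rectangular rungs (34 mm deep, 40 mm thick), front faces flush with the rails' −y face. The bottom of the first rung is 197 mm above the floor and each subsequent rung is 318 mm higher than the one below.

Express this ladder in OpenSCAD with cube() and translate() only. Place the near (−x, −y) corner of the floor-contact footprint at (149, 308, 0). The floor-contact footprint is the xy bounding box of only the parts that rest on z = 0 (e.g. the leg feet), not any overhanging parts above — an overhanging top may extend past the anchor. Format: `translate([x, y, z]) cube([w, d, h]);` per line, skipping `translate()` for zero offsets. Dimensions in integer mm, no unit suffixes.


translate([149, 308, 0]) cube([48, 34, 1625]);
translate([488, 308, 0]) cube([48, 34, 1625]);
translate([197, 308, 197]) cube([291, 34, 40]);
translate([197, 308, 515]) cube([291, 34, 40]);
translate([197, 308, 833]) cube([291, 34, 40]);
translate([197, 308, 1151]) cube([291, 34, 40]);
translate([197, 308, 1469]) cube([291, 34, 40]);


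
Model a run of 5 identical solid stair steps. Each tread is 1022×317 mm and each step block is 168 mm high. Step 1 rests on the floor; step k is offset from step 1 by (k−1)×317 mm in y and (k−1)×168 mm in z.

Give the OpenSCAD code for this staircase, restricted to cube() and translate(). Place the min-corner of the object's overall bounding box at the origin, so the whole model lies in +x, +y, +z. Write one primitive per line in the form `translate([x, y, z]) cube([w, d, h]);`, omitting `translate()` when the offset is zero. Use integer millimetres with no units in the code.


cube([1022, 317, 168]);
translate([0, 317, 168]) cube([1022, 317, 168]);
translate([0, 634, 336]) cube([1022, 317, 168]);
translate([0, 951, 504]) cube([1022, 317, 168]);
translate([0, 1268, 672]) cube([1022, 317, 168]);


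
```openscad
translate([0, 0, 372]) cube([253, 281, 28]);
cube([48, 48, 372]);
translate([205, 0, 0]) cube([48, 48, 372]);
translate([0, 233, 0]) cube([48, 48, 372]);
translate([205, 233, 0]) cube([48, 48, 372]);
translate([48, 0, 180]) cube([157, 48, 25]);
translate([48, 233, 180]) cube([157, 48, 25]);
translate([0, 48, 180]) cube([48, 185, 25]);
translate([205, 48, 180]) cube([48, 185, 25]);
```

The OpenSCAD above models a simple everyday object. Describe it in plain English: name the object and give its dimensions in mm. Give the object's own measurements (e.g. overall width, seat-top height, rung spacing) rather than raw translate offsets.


A four-legged stool. The seat is a 253×281×28 mm slab whose top surface is at z = 400 mm; four square legs, each 48×48 mm in cross-section, run from the floor (z = 0) to the underside of the seat, each flush with a corner of the seat. Four stretchers, 48 mm wide and 25 mm tall, connect adjacent legs with their undersides at z = 180 mm, each running between the inner faces of the legs it joins and aligned with the legs' outer faces on the other axis.


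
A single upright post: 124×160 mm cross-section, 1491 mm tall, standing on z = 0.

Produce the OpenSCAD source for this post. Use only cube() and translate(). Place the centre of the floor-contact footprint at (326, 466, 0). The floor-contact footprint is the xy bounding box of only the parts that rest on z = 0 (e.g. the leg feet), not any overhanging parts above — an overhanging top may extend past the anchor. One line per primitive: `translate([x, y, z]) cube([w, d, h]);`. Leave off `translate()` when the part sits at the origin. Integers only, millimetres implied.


translate([264, 386, 0]) cube([124, 160, 1491]);


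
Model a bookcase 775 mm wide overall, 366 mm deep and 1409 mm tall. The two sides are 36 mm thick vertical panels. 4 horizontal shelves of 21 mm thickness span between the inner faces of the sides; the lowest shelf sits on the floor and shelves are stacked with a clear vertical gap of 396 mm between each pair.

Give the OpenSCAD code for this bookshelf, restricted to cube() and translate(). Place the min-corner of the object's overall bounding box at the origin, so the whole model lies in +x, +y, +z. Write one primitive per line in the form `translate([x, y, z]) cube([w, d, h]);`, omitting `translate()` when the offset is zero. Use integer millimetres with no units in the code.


cube([36, 366, 1409]);
translate([739, 0, 0]) cube([36, 366, 1409]);
translate([36, 0, 0]) cube([703, 366, 21]);
translate([36, 0, 417]) cube([703, 366, 21]);
translate([36, 0, 834]) cube([703, 366, 21]);
translate([36, 0, 1251]) cube([703, 366, 21]);


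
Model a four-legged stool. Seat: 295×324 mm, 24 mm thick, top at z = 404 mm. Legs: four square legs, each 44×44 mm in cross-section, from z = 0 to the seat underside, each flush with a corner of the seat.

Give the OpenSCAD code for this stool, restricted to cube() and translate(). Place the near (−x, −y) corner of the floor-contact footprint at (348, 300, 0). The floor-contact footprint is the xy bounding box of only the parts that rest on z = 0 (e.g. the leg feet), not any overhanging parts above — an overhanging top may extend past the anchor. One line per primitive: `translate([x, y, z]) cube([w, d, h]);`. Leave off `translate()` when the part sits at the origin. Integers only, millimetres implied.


// leg_h = 404 - 24 = 380
translate([348, 300, 380]) cube([295, 324, 24]);
translate([348, 300, 0]) cube([44, 44, 380]);
translate([599, 300, 0]) cube([44, 44, 380]);
translate([348, 580, 0]) cube([44, 44, 380]);
translate([599, 580, 0]) cube([44, 44, 380]);
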